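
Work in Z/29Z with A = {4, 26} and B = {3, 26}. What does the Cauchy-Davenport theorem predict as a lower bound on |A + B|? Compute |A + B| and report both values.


Cauchy-Davenport: |A + B| ≥ min(p, |A| + |B| - 1) for A, B nonempty in Z/pZ.
|A| = 2, |B| = 2, p = 29.
CD lower bound = min(29, 2 + 2 - 1) = min(29, 3) = 3.
Compute A + B mod 29 directly:
a = 4: 4+3=7, 4+26=1
a = 26: 26+3=0, 26+26=23
A + B = {0, 1, 7, 23}, so |A + B| = 4.
Verify: 4 ≥ 3? Yes ✓.

CD lower bound = 3, actual |A + B| = 4.


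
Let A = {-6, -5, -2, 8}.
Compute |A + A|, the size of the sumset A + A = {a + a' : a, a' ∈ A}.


A + A = {a + a' : a, a' ∈ A}; |A| = 4.
General bounds: 2|A| - 1 ≤ |A + A| ≤ |A|(|A|+1)/2, i.e. 7 ≤ |A + A| ≤ 10.
Lower bound 2|A|-1 is attained iff A is an arithmetic progression.
Enumerate sums a + a' for a ≤ a' (symmetric, so this suffices):
a = -6: -6+-6=-12, -6+-5=-11, -6+-2=-8, -6+8=2
a = -5: -5+-5=-10, -5+-2=-7, -5+8=3
a = -2: -2+-2=-4, -2+8=6
a = 8: 8+8=16
Distinct sums: {-12, -11, -10, -8, -7, -4, 2, 3, 6, 16}
|A + A| = 10

|A + A| = 10


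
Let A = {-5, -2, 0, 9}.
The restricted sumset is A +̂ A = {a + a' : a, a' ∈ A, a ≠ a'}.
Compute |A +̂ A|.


Restricted sumset: A +̂ A = {a + a' : a ∈ A, a' ∈ A, a ≠ a'}.
Equivalently, take A + A and drop any sum 2a that is achievable ONLY as a + a for a ∈ A (i.e. sums representable only with equal summands).
Enumerate pairs (a, a') with a < a' (symmetric, so each unordered pair gives one sum; this covers all a ≠ a'):
  -5 + -2 = -7
  -5 + 0 = -5
  -5 + 9 = 4
  -2 + 0 = -2
  -2 + 9 = 7
  0 + 9 = 9
Collected distinct sums: {-7, -5, -2, 4, 7, 9}
|A +̂ A| = 6
(Reference bound: |A +̂ A| ≥ 2|A| - 3 for |A| ≥ 2, with |A| = 4 giving ≥ 5.)

|A +̂ A| = 6


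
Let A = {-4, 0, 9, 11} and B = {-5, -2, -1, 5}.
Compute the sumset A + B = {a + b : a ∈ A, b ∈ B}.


A + B = {a + b : a ∈ A, b ∈ B}.
Enumerate all |A|·|B| = 4·4 = 16 pairs (a, b) and collect distinct sums.
a = -4: -4+-5=-9, -4+-2=-6, -4+-1=-5, -4+5=1
a = 0: 0+-5=-5, 0+-2=-2, 0+-1=-1, 0+5=5
a = 9: 9+-5=4, 9+-2=7, 9+-1=8, 9+5=14
a = 11: 11+-5=6, 11+-2=9, 11+-1=10, 11+5=16
Collecting distinct sums: A + B = {-9, -6, -5, -2, -1, 1, 4, 5, 6, 7, 8, 9, 10, 14, 16}
|A + B| = 15

A + B = {-9, -6, -5, -2, -1, 1, 4, 5, 6, 7, 8, 9, 10, 14, 16}


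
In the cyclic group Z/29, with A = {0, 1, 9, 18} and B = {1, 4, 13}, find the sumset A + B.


Work in Z/29Z: reduce every sum a + b modulo 29.
Enumerate all 12 pairs:
a = 0: 0+1=1, 0+4=4, 0+13=13
a = 1: 1+1=2, 1+4=5, 1+13=14
a = 9: 9+1=10, 9+4=13, 9+13=22
a = 18: 18+1=19, 18+4=22, 18+13=2
Distinct residues collected: {1, 2, 4, 5, 10, 13, 14, 19, 22}
|A + B| = 9 (out of 29 total residues).

A + B = {1, 2, 4, 5, 10, 13, 14, 19, 22}


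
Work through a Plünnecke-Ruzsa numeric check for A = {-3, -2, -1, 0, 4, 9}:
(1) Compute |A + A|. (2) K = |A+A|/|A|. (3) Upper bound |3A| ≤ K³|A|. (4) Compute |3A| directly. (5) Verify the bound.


|A| = 6.
Step 1: Compute A + A by enumerating all 36 pairs.
A + A = {-6, -5, -4, -3, -2, -1, 0, 1, 2, 3, 4, 6, 7, 8, 9, 13, 18}, so |A + A| = 17.
Step 2: Doubling constant K = |A + A|/|A| = 17/6 = 17/6 ≈ 2.8333.
Step 3: Plünnecke-Ruzsa gives |3A| ≤ K³·|A| = (2.8333)³ · 6 ≈ 136.4722.
Step 4: Compute 3A = A + A + A directly by enumerating all triples (a,b,c) ∈ A³; |3A| = 29.
Step 5: Check 29 ≤ 136.4722? Yes ✓.

K = 17/6, Plünnecke-Ruzsa bound K³|A| ≈ 136.4722, |3A| = 29, inequality holds.


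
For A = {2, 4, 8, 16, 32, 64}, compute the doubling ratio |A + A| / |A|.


|A| = 6.
Compute A + A by enumerating all 36 pairs.
A + A = {4, 6, 8, 10, 12, 16, 18, 20, 24, 32, 34, 36, 40, 48, 64, 66, 68, 72, 80, 96, 128}, so |A + A| = 21.
K = |A + A| / |A| = 21/6 = 7/2 ≈ 3.5000.
Reference: AP of size 6 gives K = 11/6 ≈ 1.8333; a fully generic set of size 6 gives K ≈ 3.5000.

|A| = 6, |A + A| = 21, K = 21/6 = 7/2.


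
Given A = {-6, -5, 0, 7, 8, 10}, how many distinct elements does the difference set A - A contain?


A - A = {a - a' : a, a' ∈ A}; |A| = 6.
Bounds: 2|A|-1 ≤ |A - A| ≤ |A|² - |A| + 1, i.e. 11 ≤ |A - A| ≤ 31.
Note: 0 ∈ A - A always (from a - a). The set is symmetric: if d ∈ A - A then -d ∈ A - A.
Enumerate nonzero differences d = a - a' with a > a' (then include -d):
Positive differences: {1, 2, 3, 5, 6, 7, 8, 10, 12, 13, 14, 15, 16}
Full difference set: {0} ∪ (positive diffs) ∪ (negative diffs).
|A - A| = 1 + 2·13 = 27 (matches direct enumeration: 27).

|A - A| = 27


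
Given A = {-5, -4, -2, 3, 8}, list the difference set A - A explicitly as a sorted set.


A - A = {a - a' : a, a' ∈ A}.
Compute a - a' for each ordered pair (a, a'):
a = -5: -5--5=0, -5--4=-1, -5--2=-3, -5-3=-8, -5-8=-13
a = -4: -4--5=1, -4--4=0, -4--2=-2, -4-3=-7, -4-8=-12
a = -2: -2--5=3, -2--4=2, -2--2=0, -2-3=-5, -2-8=-10
a = 3: 3--5=8, 3--4=7, 3--2=5, 3-3=0, 3-8=-5
a = 8: 8--5=13, 8--4=12, 8--2=10, 8-3=5, 8-8=0
Collecting distinct values (and noting 0 appears from a-a):
A - A = {-13, -12, -10, -8, -7, -5, -3, -2, -1, 0, 1, 2, 3, 5, 7, 8, 10, 12, 13}
|A - A| = 19

A - A = {-13, -12, -10, -8, -7, -5, -3, -2, -1, 0, 1, 2, 3, 5, 7, 8, 10, 12, 13}


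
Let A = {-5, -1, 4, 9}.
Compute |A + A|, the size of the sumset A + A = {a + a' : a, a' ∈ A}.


A + A = {a + a' : a, a' ∈ A}; |A| = 4.
General bounds: 2|A| - 1 ≤ |A + A| ≤ |A|(|A|+1)/2, i.e. 7 ≤ |A + A| ≤ 10.
Lower bound 2|A|-1 is attained iff A is an arithmetic progression.
Enumerate sums a + a' for a ≤ a' (symmetric, so this suffices):
a = -5: -5+-5=-10, -5+-1=-6, -5+4=-1, -5+9=4
a = -1: -1+-1=-2, -1+4=3, -1+9=8
a = 4: 4+4=8, 4+9=13
a = 9: 9+9=18
Distinct sums: {-10, -6, -2, -1, 3, 4, 8, 13, 18}
|A + A| = 9

|A + A| = 9


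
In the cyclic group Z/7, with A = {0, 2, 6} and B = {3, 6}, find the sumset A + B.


Work in Z/7Z: reduce every sum a + b modulo 7.
Enumerate all 6 pairs:
a = 0: 0+3=3, 0+6=6
a = 2: 2+3=5, 2+6=1
a = 6: 6+3=2, 6+6=5
Distinct residues collected: {1, 2, 3, 5, 6}
|A + B| = 5 (out of 7 total residues).

A + B = {1, 2, 3, 5, 6}


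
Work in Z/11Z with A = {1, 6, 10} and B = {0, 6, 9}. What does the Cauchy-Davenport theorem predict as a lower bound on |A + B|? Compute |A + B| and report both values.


Cauchy-Davenport: |A + B| ≥ min(p, |A| + |B| - 1) for A, B nonempty in Z/pZ.
|A| = 3, |B| = 3, p = 11.
CD lower bound = min(11, 3 + 3 - 1) = min(11, 5) = 5.
Compute A + B mod 11 directly:
a = 1: 1+0=1, 1+6=7, 1+9=10
a = 6: 6+0=6, 6+6=1, 6+9=4
a = 10: 10+0=10, 10+6=5, 10+9=8
A + B = {1, 4, 5, 6, 7, 8, 10}, so |A + B| = 7.
Verify: 7 ≥ 5? Yes ✓.

CD lower bound = 5, actual |A + B| = 7.


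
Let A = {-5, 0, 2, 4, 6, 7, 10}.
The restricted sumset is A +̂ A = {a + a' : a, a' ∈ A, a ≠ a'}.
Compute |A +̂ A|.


Restricted sumset: A +̂ A = {a + a' : a ∈ A, a' ∈ A, a ≠ a'}.
Equivalently, take A + A and drop any sum 2a that is achievable ONLY as a + a for a ∈ A (i.e. sums representable only with equal summands).
Enumerate pairs (a, a') with a < a' (symmetric, so each unordered pair gives one sum; this covers all a ≠ a'):
  -5 + 0 = -5
  -5 + 2 = -3
  -5 + 4 = -1
  -5 + 6 = 1
  -5 + 7 = 2
  -5 + 10 = 5
  0 + 2 = 2
  0 + 4 = 4
  0 + 6 = 6
  0 + 7 = 7
  0 + 10 = 10
  2 + 4 = 6
  2 + 6 = 8
  2 + 7 = 9
  2 + 10 = 12
  4 + 6 = 10
  4 + 7 = 11
  4 + 10 = 14
  6 + 7 = 13
  6 + 10 = 16
  7 + 10 = 17
Collected distinct sums: {-5, -3, -1, 1, 2, 4, 5, 6, 7, 8, 9, 10, 11, 12, 13, 14, 16, 17}
|A +̂ A| = 18
(Reference bound: |A +̂ A| ≥ 2|A| - 3 for |A| ≥ 2, with |A| = 7 giving ≥ 11.)

|A +̂ A| = 18


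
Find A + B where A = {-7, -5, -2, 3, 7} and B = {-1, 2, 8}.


A + B = {a + b : a ∈ A, b ∈ B}.
Enumerate all |A|·|B| = 5·3 = 15 pairs (a, b) and collect distinct sums.
a = -7: -7+-1=-8, -7+2=-5, -7+8=1
a = -5: -5+-1=-6, -5+2=-3, -5+8=3
a = -2: -2+-1=-3, -2+2=0, -2+8=6
a = 3: 3+-1=2, 3+2=5, 3+8=11
a = 7: 7+-1=6, 7+2=9, 7+8=15
Collecting distinct sums: A + B = {-8, -6, -5, -3, 0, 1, 2, 3, 5, 6, 9, 11, 15}
|A + B| = 13

A + B = {-8, -6, -5, -3, 0, 1, 2, 3, 5, 6, 9, 11, 15}


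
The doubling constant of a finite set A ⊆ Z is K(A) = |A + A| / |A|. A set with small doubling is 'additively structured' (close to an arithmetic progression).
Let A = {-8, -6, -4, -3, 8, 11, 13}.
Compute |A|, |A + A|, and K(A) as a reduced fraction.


|A| = 7.
Compute A + A by enumerating all 49 pairs.
A + A = {-16, -14, -12, -11, -10, -9, -8, -7, -6, 0, 2, 3, 4, 5, 7, 8, 9, 10, 16, 19, 21, 22, 24, 26}, so |A + A| = 24.
K = |A + A| / |A| = 24/7 (already in lowest terms) ≈ 3.4286.
Reference: AP of size 7 gives K = 13/7 ≈ 1.8571; a fully generic set of size 7 gives K ≈ 4.0000.

|A| = 7, |A + A| = 24, K = 24/7.


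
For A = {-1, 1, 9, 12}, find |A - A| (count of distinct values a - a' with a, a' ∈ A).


A - A = {a - a' : a, a' ∈ A}; |A| = 4.
Bounds: 2|A|-1 ≤ |A - A| ≤ |A|² - |A| + 1, i.e. 7 ≤ |A - A| ≤ 13.
Note: 0 ∈ A - A always (from a - a). The set is symmetric: if d ∈ A - A then -d ∈ A - A.
Enumerate nonzero differences d = a - a' with a > a' (then include -d):
Positive differences: {2, 3, 8, 10, 11, 13}
Full difference set: {0} ∪ (positive diffs) ∪ (negative diffs).
|A - A| = 1 + 2·6 = 13 (matches direct enumeration: 13).

|A - A| = 13


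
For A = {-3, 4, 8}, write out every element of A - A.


A - A = {a - a' : a, a' ∈ A}.
Compute a - a' for each ordered pair (a, a'):
a = -3: -3--3=0, -3-4=-7, -3-8=-11
a = 4: 4--3=7, 4-4=0, 4-8=-4
a = 8: 8--3=11, 8-4=4, 8-8=0
Collecting distinct values (and noting 0 appears from a-a):
A - A = {-11, -7, -4, 0, 4, 7, 11}
|A - A| = 7

A - A = {-11, -7, -4, 0, 4, 7, 11}


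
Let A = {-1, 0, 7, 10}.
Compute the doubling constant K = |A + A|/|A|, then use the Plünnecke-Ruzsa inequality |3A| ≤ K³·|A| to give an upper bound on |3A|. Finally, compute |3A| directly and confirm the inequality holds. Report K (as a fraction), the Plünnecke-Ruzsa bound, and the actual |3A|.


|A| = 4.
Step 1: Compute A + A by enumerating all 16 pairs.
A + A = {-2, -1, 0, 6, 7, 9, 10, 14, 17, 20}, so |A + A| = 10.
Step 2: Doubling constant K = |A + A|/|A| = 10/4 = 10/4 ≈ 2.5000.
Step 3: Plünnecke-Ruzsa gives |3A| ≤ K³·|A| = (2.5000)³ · 4 ≈ 62.5000.
Step 4: Compute 3A = A + A + A directly by enumerating all triples (a,b,c) ∈ A³; |3A| = 20.
Step 5: Check 20 ≤ 62.5000? Yes ✓.

K = 10/4, Plünnecke-Ruzsa bound K³|A| ≈ 62.5000, |3A| = 20, inequality holds.


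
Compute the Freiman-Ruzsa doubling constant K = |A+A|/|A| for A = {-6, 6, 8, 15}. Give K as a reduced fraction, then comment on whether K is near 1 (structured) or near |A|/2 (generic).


|A| = 4.
Compute A + A by enumerating all 16 pairs.
A + A = {-12, 0, 2, 9, 12, 14, 16, 21, 23, 30}, so |A + A| = 10.
K = |A + A| / |A| = 10/4 = 5/2 ≈ 2.5000.
Reference: AP of size 4 gives K = 7/4 ≈ 1.7500; a fully generic set of size 4 gives K ≈ 2.5000.

|A| = 4, |A + A| = 10, K = 10/4 = 5/2.


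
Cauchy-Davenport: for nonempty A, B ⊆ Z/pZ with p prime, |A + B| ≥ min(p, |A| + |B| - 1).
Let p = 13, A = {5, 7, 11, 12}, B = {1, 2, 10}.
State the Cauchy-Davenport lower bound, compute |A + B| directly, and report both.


Cauchy-Davenport: |A + B| ≥ min(p, |A| + |B| - 1) for A, B nonempty in Z/pZ.
|A| = 4, |B| = 3, p = 13.
CD lower bound = min(13, 4 + 3 - 1) = min(13, 6) = 6.
Compute A + B mod 13 directly:
a = 5: 5+1=6, 5+2=7, 5+10=2
a = 7: 7+1=8, 7+2=9, 7+10=4
a = 11: 11+1=12, 11+2=0, 11+10=8
a = 12: 12+1=0, 12+2=1, 12+10=9
A + B = {0, 1, 2, 4, 6, 7, 8, 9, 12}, so |A + B| = 9.
Verify: 9 ≥ 6? Yes ✓.

CD lower bound = 6, actual |A + B| = 9.


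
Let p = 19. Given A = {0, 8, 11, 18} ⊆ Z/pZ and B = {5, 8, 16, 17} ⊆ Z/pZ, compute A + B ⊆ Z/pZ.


Work in Z/19Z: reduce every sum a + b modulo 19.
Enumerate all 16 pairs:
a = 0: 0+5=5, 0+8=8, 0+16=16, 0+17=17
a = 8: 8+5=13, 8+8=16, 8+16=5, 8+17=6
a = 11: 11+5=16, 11+8=0, 11+16=8, 11+17=9
a = 18: 18+5=4, 18+8=7, 18+16=15, 18+17=16
Distinct residues collected: {0, 4, 5, 6, 7, 8, 9, 13, 15, 16, 17}
|A + B| = 11 (out of 19 total residues).

A + B = {0, 4, 5, 6, 7, 8, 9, 13, 15, 16, 17}


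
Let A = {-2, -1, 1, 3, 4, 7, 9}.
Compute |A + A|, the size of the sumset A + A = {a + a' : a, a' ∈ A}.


A + A = {a + a' : a, a' ∈ A}; |A| = 7.
General bounds: 2|A| - 1 ≤ |A + A| ≤ |A|(|A|+1)/2, i.e. 13 ≤ |A + A| ≤ 28.
Lower bound 2|A|-1 is attained iff A is an arithmetic progression.
Enumerate sums a + a' for a ≤ a' (symmetric, so this suffices):
a = -2: -2+-2=-4, -2+-1=-3, -2+1=-1, -2+3=1, -2+4=2, -2+7=5, -2+9=7
a = -1: -1+-1=-2, -1+1=0, -1+3=2, -1+4=3, -1+7=6, -1+9=8
a = 1: 1+1=2, 1+3=4, 1+4=5, 1+7=8, 1+9=10
a = 3: 3+3=6, 3+4=7, 3+7=10, 3+9=12
a = 4: 4+4=8, 4+7=11, 4+9=13
a = 7: 7+7=14, 7+9=16
a = 9: 9+9=18
Distinct sums: {-4, -3, -2, -1, 0, 1, 2, 3, 4, 5, 6, 7, 8, 10, 11, 12, 13, 14, 16, 18}
|A + A| = 20

|A + A| = 20


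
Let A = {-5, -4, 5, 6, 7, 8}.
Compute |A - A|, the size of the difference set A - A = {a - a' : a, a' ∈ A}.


A - A = {a - a' : a, a' ∈ A}; |A| = 6.
Bounds: 2|A|-1 ≤ |A - A| ≤ |A|² - |A| + 1, i.e. 11 ≤ |A - A| ≤ 31.
Note: 0 ∈ A - A always (from a - a). The set is symmetric: if d ∈ A - A then -d ∈ A - A.
Enumerate nonzero differences d = a - a' with a > a' (then include -d):
Positive differences: {1, 2, 3, 9, 10, 11, 12, 13}
Full difference set: {0} ∪ (positive diffs) ∪ (negative diffs).
|A - A| = 1 + 2·8 = 17 (matches direct enumeration: 17).

|A - A| = 17


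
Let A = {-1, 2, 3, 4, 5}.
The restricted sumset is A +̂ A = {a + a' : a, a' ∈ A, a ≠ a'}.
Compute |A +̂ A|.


Restricted sumset: A +̂ A = {a + a' : a ∈ A, a' ∈ A, a ≠ a'}.
Equivalently, take A + A and drop any sum 2a that is achievable ONLY as a + a for a ∈ A (i.e. sums representable only with equal summands).
Enumerate pairs (a, a') with a < a' (symmetric, so each unordered pair gives one sum; this covers all a ≠ a'):
  -1 + 2 = 1
  -1 + 3 = 2
  -1 + 4 = 3
  -1 + 5 = 4
  2 + 3 = 5
  2 + 4 = 6
  2 + 5 = 7
  3 + 4 = 7
  3 + 5 = 8
  4 + 5 = 9
Collected distinct sums: {1, 2, 3, 4, 5, 6, 7, 8, 9}
|A +̂ A| = 9
(Reference bound: |A +̂ A| ≥ 2|A| - 3 for |A| ≥ 2, with |A| = 5 giving ≥ 7.)

|A +̂ A| = 9


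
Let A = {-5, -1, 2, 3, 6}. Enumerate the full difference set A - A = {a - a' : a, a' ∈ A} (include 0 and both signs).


A - A = {a - a' : a, a' ∈ A}.
Compute a - a' for each ordered pair (a, a'):
a = -5: -5--5=0, -5--1=-4, -5-2=-7, -5-3=-8, -5-6=-11
a = -1: -1--5=4, -1--1=0, -1-2=-3, -1-3=-4, -1-6=-7
a = 2: 2--5=7, 2--1=3, 2-2=0, 2-3=-1, 2-6=-4
a = 3: 3--5=8, 3--1=4, 3-2=1, 3-3=0, 3-6=-3
a = 6: 6--5=11, 6--1=7, 6-2=4, 6-3=3, 6-6=0
Collecting distinct values (and noting 0 appears from a-a):
A - A = {-11, -8, -7, -4, -3, -1, 0, 1, 3, 4, 7, 8, 11}
|A - A| = 13

A - A = {-11, -8, -7, -4, -3, -1, 0, 1, 3, 4, 7, 8, 11}


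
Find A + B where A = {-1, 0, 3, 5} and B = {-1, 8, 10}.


A + B = {a + b : a ∈ A, b ∈ B}.
Enumerate all |A|·|B| = 4·3 = 12 pairs (a, b) and collect distinct sums.
a = -1: -1+-1=-2, -1+8=7, -1+10=9
a = 0: 0+-1=-1, 0+8=8, 0+10=10
a = 3: 3+-1=2, 3+8=11, 3+10=13
a = 5: 5+-1=4, 5+8=13, 5+10=15
Collecting distinct sums: A + B = {-2, -1, 2, 4, 7, 8, 9, 10, 11, 13, 15}
|A + B| = 11

A + B = {-2, -1, 2, 4, 7, 8, 9, 10, 11, 13, 15}


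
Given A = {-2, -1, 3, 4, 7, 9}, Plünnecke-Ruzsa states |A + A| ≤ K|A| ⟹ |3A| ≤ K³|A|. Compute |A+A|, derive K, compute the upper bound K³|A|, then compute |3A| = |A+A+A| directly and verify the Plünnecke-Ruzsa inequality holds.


|A| = 6.
Step 1: Compute A + A by enumerating all 36 pairs.
A + A = {-4, -3, -2, 1, 2, 3, 5, 6, 7, 8, 10, 11, 12, 13, 14, 16, 18}, so |A + A| = 17.
Step 2: Doubling constant K = |A + A|/|A| = 17/6 = 17/6 ≈ 2.8333.
Step 3: Plünnecke-Ruzsa gives |3A| ≤ K³·|A| = (2.8333)³ · 6 ≈ 136.4722.
Step 4: Compute 3A = A + A + A directly by enumerating all triples (a,b,c) ∈ A³; |3A| = 31.
Step 5: Check 31 ≤ 136.4722? Yes ✓.

K = 17/6, Plünnecke-Ruzsa bound K³|A| ≈ 136.4722, |3A| = 31, inequality holds.


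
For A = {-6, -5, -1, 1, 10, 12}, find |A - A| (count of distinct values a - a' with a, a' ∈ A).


A - A = {a - a' : a, a' ∈ A}; |A| = 6.
Bounds: 2|A|-1 ≤ |A - A| ≤ |A|² - |A| + 1, i.e. 11 ≤ |A - A| ≤ 31.
Note: 0 ∈ A - A always (from a - a). The set is symmetric: if d ∈ A - A then -d ∈ A - A.
Enumerate nonzero differences d = a - a' with a > a' (then include -d):
Positive differences: {1, 2, 4, 5, 6, 7, 9, 11, 13, 15, 16, 17, 18}
Full difference set: {0} ∪ (positive diffs) ∪ (negative diffs).
|A - A| = 1 + 2·13 = 27 (matches direct enumeration: 27).

|A - A| = 27


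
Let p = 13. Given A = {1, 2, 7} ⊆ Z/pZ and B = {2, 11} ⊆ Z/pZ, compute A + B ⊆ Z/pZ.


Work in Z/13Z: reduce every sum a + b modulo 13.
Enumerate all 6 pairs:
a = 1: 1+2=3, 1+11=12
a = 2: 2+2=4, 2+11=0
a = 7: 7+2=9, 7+11=5
Distinct residues collected: {0, 3, 4, 5, 9, 12}
|A + B| = 6 (out of 13 total residues).

A + B = {0, 3, 4, 5, 9, 12}


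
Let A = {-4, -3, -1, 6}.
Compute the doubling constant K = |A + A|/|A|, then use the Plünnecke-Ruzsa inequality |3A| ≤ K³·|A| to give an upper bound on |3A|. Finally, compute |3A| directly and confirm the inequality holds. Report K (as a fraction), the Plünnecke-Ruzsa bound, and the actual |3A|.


|A| = 4.
Step 1: Compute A + A by enumerating all 16 pairs.
A + A = {-8, -7, -6, -5, -4, -2, 2, 3, 5, 12}, so |A + A| = 10.
Step 2: Doubling constant K = |A + A|/|A| = 10/4 = 10/4 ≈ 2.5000.
Step 3: Plünnecke-Ruzsa gives |3A| ≤ K³·|A| = (2.5000)³ · 4 ≈ 62.5000.
Step 4: Compute 3A = A + A + A directly by enumerating all triples (a,b,c) ∈ A³; |3A| = 19.
Step 5: Check 19 ≤ 62.5000? Yes ✓.

K = 10/4, Plünnecke-Ruzsa bound K³|A| ≈ 62.5000, |3A| = 19, inequality holds.


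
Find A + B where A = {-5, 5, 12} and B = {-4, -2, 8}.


A + B = {a + b : a ∈ A, b ∈ B}.
Enumerate all |A|·|B| = 3·3 = 9 pairs (a, b) and collect distinct sums.
a = -5: -5+-4=-9, -5+-2=-7, -5+8=3
a = 5: 5+-4=1, 5+-2=3, 5+8=13
a = 12: 12+-4=8, 12+-2=10, 12+8=20
Collecting distinct sums: A + B = {-9, -7, 1, 3, 8, 10, 13, 20}
|A + B| = 8

A + B = {-9, -7, 1, 3, 8, 10, 13, 20}


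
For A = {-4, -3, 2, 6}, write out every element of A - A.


A - A = {a - a' : a, a' ∈ A}.
Compute a - a' for each ordered pair (a, a'):
a = -4: -4--4=0, -4--3=-1, -4-2=-6, -4-6=-10
a = -3: -3--4=1, -3--3=0, -3-2=-5, -3-6=-9
a = 2: 2--4=6, 2--3=5, 2-2=0, 2-6=-4
a = 6: 6--4=10, 6--3=9, 6-2=4, 6-6=0
Collecting distinct values (and noting 0 appears from a-a):
A - A = {-10, -9, -6, -5, -4, -1, 0, 1, 4, 5, 6, 9, 10}
|A - A| = 13

A - A = {-10, -9, -6, -5, -4, -1, 0, 1, 4, 5, 6, 9, 10}


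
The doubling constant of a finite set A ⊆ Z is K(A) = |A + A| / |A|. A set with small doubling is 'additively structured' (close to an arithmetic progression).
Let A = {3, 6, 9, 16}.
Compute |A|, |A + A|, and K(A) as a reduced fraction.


|A| = 4.
Compute A + A by enumerating all 16 pairs.
A + A = {6, 9, 12, 15, 18, 19, 22, 25, 32}, so |A + A| = 9.
K = |A + A| / |A| = 9/4 (already in lowest terms) ≈ 2.2500.
Reference: AP of size 4 gives K = 7/4 ≈ 1.7500; a fully generic set of size 4 gives K ≈ 2.5000.

|A| = 4, |A + A| = 9, K = 9/4.


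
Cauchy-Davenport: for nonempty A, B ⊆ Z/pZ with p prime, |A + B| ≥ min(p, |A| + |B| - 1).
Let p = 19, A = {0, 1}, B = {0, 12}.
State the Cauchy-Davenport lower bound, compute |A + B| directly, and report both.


Cauchy-Davenport: |A + B| ≥ min(p, |A| + |B| - 1) for A, B nonempty in Z/pZ.
|A| = 2, |B| = 2, p = 19.
CD lower bound = min(19, 2 + 2 - 1) = min(19, 3) = 3.
Compute A + B mod 19 directly:
a = 0: 0+0=0, 0+12=12
a = 1: 1+0=1, 1+12=13
A + B = {0, 1, 12, 13}, so |A + B| = 4.
Verify: 4 ≥ 3? Yes ✓.

CD lower bound = 3, actual |A + B| = 4.


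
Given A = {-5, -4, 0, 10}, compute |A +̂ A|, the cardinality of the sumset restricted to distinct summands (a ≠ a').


Restricted sumset: A +̂ A = {a + a' : a ∈ A, a' ∈ A, a ≠ a'}.
Equivalently, take A + A and drop any sum 2a that is achievable ONLY as a + a for a ∈ A (i.e. sums representable only with equal summands).
Enumerate pairs (a, a') with a < a' (symmetric, so each unordered pair gives one sum; this covers all a ≠ a'):
  -5 + -4 = -9
  -5 + 0 = -5
  -5 + 10 = 5
  -4 + 0 = -4
  -4 + 10 = 6
  0 + 10 = 10
Collected distinct sums: {-9, -5, -4, 5, 6, 10}
|A +̂ A| = 6
(Reference bound: |A +̂ A| ≥ 2|A| - 3 for |A| ≥ 2, with |A| = 4 giving ≥ 5.)

|A +̂ A| = 6


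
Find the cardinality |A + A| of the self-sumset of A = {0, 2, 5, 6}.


A + A = {a + a' : a, a' ∈ A}; |A| = 4.
General bounds: 2|A| - 1 ≤ |A + A| ≤ |A|(|A|+1)/2, i.e. 7 ≤ |A + A| ≤ 10.
Lower bound 2|A|-1 is attained iff A is an arithmetic progression.
Enumerate sums a + a' for a ≤ a' (symmetric, so this suffices):
a = 0: 0+0=0, 0+2=2, 0+5=5, 0+6=6
a = 2: 2+2=4, 2+5=7, 2+6=8
a = 5: 5+5=10, 5+6=11
a = 6: 6+6=12
Distinct sums: {0, 2, 4, 5, 6, 7, 8, 10, 11, 12}
|A + A| = 10

|A + A| = 10


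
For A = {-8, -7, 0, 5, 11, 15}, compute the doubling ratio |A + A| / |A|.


|A| = 6.
Compute A + A by enumerating all 36 pairs.
A + A = {-16, -15, -14, -8, -7, -3, -2, 0, 3, 4, 5, 7, 8, 10, 11, 15, 16, 20, 22, 26, 30}, so |A + A| = 21.
K = |A + A| / |A| = 21/6 = 7/2 ≈ 3.5000.
Reference: AP of size 6 gives K = 11/6 ≈ 1.8333; a fully generic set of size 6 gives K ≈ 3.5000.

|A| = 6, |A + A| = 21, K = 21/6 = 7/2.


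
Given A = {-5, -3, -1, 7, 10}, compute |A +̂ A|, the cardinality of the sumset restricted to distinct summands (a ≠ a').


Restricted sumset: A +̂ A = {a + a' : a ∈ A, a' ∈ A, a ≠ a'}.
Equivalently, take A + A and drop any sum 2a that is achievable ONLY as a + a for a ∈ A (i.e. sums representable only with equal summands).
Enumerate pairs (a, a') with a < a' (symmetric, so each unordered pair gives one sum; this covers all a ≠ a'):
  -5 + -3 = -8
  -5 + -1 = -6
  -5 + 7 = 2
  -5 + 10 = 5
  -3 + -1 = -4
  -3 + 7 = 4
  -3 + 10 = 7
  -1 + 7 = 6
  -1 + 10 = 9
  7 + 10 = 17
Collected distinct sums: {-8, -6, -4, 2, 4, 5, 6, 7, 9, 17}
|A +̂ A| = 10
(Reference bound: |A +̂ A| ≥ 2|A| - 3 for |A| ≥ 2, with |A| = 5 giving ≥ 7.)

|A +̂ A| = 10


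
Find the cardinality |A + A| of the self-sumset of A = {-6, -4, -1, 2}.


A + A = {a + a' : a, a' ∈ A}; |A| = 4.
General bounds: 2|A| - 1 ≤ |A + A| ≤ |A|(|A|+1)/2, i.e. 7 ≤ |A + A| ≤ 10.
Lower bound 2|A|-1 is attained iff A is an arithmetic progression.
Enumerate sums a + a' for a ≤ a' (symmetric, so this suffices):
a = -6: -6+-6=-12, -6+-4=-10, -6+-1=-7, -6+2=-4
a = -4: -4+-4=-8, -4+-1=-5, -4+2=-2
a = -1: -1+-1=-2, -1+2=1
a = 2: 2+2=4
Distinct sums: {-12, -10, -8, -7, -5, -4, -2, 1, 4}
|A + A| = 9

|A + A| = 9


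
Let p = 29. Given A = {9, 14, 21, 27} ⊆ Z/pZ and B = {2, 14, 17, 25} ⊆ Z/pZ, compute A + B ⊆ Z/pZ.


Work in Z/29Z: reduce every sum a + b modulo 29.
Enumerate all 16 pairs:
a = 9: 9+2=11, 9+14=23, 9+17=26, 9+25=5
a = 14: 14+2=16, 14+14=28, 14+17=2, 14+25=10
a = 21: 21+2=23, 21+14=6, 21+17=9, 21+25=17
a = 27: 27+2=0, 27+14=12, 27+17=15, 27+25=23
Distinct residues collected: {0, 2, 5, 6, 9, 10, 11, 12, 15, 16, 17, 23, 26, 28}
|A + B| = 14 (out of 29 total residues).

A + B = {0, 2, 5, 6, 9, 10, 11, 12, 15, 16, 17, 23, 26, 28}


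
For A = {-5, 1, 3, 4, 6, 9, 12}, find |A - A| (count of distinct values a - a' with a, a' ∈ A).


A - A = {a - a' : a, a' ∈ A}; |A| = 7.
Bounds: 2|A|-1 ≤ |A - A| ≤ |A|² - |A| + 1, i.e. 13 ≤ |A - A| ≤ 43.
Note: 0 ∈ A - A always (from a - a). The set is symmetric: if d ∈ A - A then -d ∈ A - A.
Enumerate nonzero differences d = a - a' with a > a' (then include -d):
Positive differences: {1, 2, 3, 5, 6, 8, 9, 11, 14, 17}
Full difference set: {0} ∪ (positive diffs) ∪ (negative diffs).
|A - A| = 1 + 2·10 = 21 (matches direct enumeration: 21).

|A - A| = 21


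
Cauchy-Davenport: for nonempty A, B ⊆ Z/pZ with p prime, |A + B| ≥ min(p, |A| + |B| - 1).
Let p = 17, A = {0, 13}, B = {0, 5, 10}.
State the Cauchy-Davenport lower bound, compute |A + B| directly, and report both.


Cauchy-Davenport: |A + B| ≥ min(p, |A| + |B| - 1) for A, B nonempty in Z/pZ.
|A| = 2, |B| = 3, p = 17.
CD lower bound = min(17, 2 + 3 - 1) = min(17, 4) = 4.
Compute A + B mod 17 directly:
a = 0: 0+0=0, 0+5=5, 0+10=10
a = 13: 13+0=13, 13+5=1, 13+10=6
A + B = {0, 1, 5, 6, 10, 13}, so |A + B| = 6.
Verify: 6 ≥ 4? Yes ✓.

CD lower bound = 4, actual |A + B| = 6.


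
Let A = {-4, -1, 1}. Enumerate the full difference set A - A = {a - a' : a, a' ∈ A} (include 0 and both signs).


A - A = {a - a' : a, a' ∈ A}.
Compute a - a' for each ordered pair (a, a'):
a = -4: -4--4=0, -4--1=-3, -4-1=-5
a = -1: -1--4=3, -1--1=0, -1-1=-2
a = 1: 1--4=5, 1--1=2, 1-1=0
Collecting distinct values (and noting 0 appears from a-a):
A - A = {-5, -3, -2, 0, 2, 3, 5}
|A - A| = 7

A - A = {-5, -3, -2, 0, 2, 3, 5}


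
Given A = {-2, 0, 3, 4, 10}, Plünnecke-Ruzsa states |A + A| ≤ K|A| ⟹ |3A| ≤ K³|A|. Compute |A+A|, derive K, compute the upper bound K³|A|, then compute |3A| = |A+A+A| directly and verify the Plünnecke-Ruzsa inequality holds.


|A| = 5.
Step 1: Compute A + A by enumerating all 25 pairs.
A + A = {-4, -2, 0, 1, 2, 3, 4, 6, 7, 8, 10, 13, 14, 20}, so |A + A| = 14.
Step 2: Doubling constant K = |A + A|/|A| = 14/5 = 14/5 ≈ 2.8000.
Step 3: Plünnecke-Ruzsa gives |3A| ≤ K³·|A| = (2.8000)³ · 5 ≈ 109.7600.
Step 4: Compute 3A = A + A + A directly by enumerating all triples (a,b,c) ∈ A³; |3A| = 26.
Step 5: Check 26 ≤ 109.7600? Yes ✓.

K = 14/5, Plünnecke-Ruzsa bound K³|A| ≈ 109.7600, |3A| = 26, inequality holds.


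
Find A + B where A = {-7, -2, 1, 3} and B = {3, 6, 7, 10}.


A + B = {a + b : a ∈ A, b ∈ B}.
Enumerate all |A|·|B| = 4·4 = 16 pairs (a, b) and collect distinct sums.
a = -7: -7+3=-4, -7+6=-1, -7+7=0, -7+10=3
a = -2: -2+3=1, -2+6=4, -2+7=5, -2+10=8
a = 1: 1+3=4, 1+6=7, 1+7=8, 1+10=11
a = 3: 3+3=6, 3+6=9, 3+7=10, 3+10=13
Collecting distinct sums: A + B = {-4, -1, 0, 1, 3, 4, 5, 6, 7, 8, 9, 10, 11, 13}
|A + B| = 14

A + B = {-4, -1, 0, 1, 3, 4, 5, 6, 7, 8, 9, 10, 11, 13}


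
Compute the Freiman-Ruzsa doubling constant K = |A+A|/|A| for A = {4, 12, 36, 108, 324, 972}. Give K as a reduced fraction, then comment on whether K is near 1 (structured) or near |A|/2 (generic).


|A| = 6.
Compute A + A by enumerating all 36 pairs.
A + A = {8, 16, 24, 40, 48, 72, 112, 120, 144, 216, 328, 336, 360, 432, 648, 976, 984, 1008, 1080, 1296, 1944}, so |A + A| = 21.
K = |A + A| / |A| = 21/6 = 7/2 ≈ 3.5000.
Reference: AP of size 6 gives K = 11/6 ≈ 1.8333; a fully generic set of size 6 gives K ≈ 3.5000.

|A| = 6, |A + A| = 21, K = 21/6 = 7/2.


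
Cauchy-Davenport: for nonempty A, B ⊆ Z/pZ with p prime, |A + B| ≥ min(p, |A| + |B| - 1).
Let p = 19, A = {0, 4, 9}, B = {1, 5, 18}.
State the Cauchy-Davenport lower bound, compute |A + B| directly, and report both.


Cauchy-Davenport: |A + B| ≥ min(p, |A| + |B| - 1) for A, B nonempty in Z/pZ.
|A| = 3, |B| = 3, p = 19.
CD lower bound = min(19, 3 + 3 - 1) = min(19, 5) = 5.
Compute A + B mod 19 directly:
a = 0: 0+1=1, 0+5=5, 0+18=18
a = 4: 4+1=5, 4+5=9, 4+18=3
a = 9: 9+1=10, 9+5=14, 9+18=8
A + B = {1, 3, 5, 8, 9, 10, 14, 18}, so |A + B| = 8.
Verify: 8 ≥ 5? Yes ✓.

CD lower bound = 5, actual |A + B| = 8.


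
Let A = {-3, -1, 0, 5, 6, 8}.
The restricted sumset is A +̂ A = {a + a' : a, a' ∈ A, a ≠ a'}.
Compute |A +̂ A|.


Restricted sumset: A +̂ A = {a + a' : a ∈ A, a' ∈ A, a ≠ a'}.
Equivalently, take A + A and drop any sum 2a that is achievable ONLY as a + a for a ∈ A (i.e. sums representable only with equal summands).
Enumerate pairs (a, a') with a < a' (symmetric, so each unordered pair gives one sum; this covers all a ≠ a'):
  -3 + -1 = -4
  -3 + 0 = -3
  -3 + 5 = 2
  -3 + 6 = 3
  -3 + 8 = 5
  -1 + 0 = -1
  -1 + 5 = 4
  -1 + 6 = 5
  -1 + 8 = 7
  0 + 5 = 5
  0 + 6 = 6
  0 + 8 = 8
  5 + 6 = 11
  5 + 8 = 13
  6 + 8 = 14
Collected distinct sums: {-4, -3, -1, 2, 3, 4, 5, 6, 7, 8, 11, 13, 14}
|A +̂ A| = 13
(Reference bound: |A +̂ A| ≥ 2|A| - 3 for |A| ≥ 2, with |A| = 6 giving ≥ 9.)

|A +̂ A| = 13


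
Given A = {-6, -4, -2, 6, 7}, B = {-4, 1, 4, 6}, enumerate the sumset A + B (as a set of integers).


A + B = {a + b : a ∈ A, b ∈ B}.
Enumerate all |A|·|B| = 5·4 = 20 pairs (a, b) and collect distinct sums.
a = -6: -6+-4=-10, -6+1=-5, -6+4=-2, -6+6=0
a = -4: -4+-4=-8, -4+1=-3, -4+4=0, -4+6=2
a = -2: -2+-4=-6, -2+1=-1, -2+4=2, -2+6=4
a = 6: 6+-4=2, 6+1=7, 6+4=10, 6+6=12
a = 7: 7+-4=3, 7+1=8, 7+4=11, 7+6=13
Collecting distinct sums: A + B = {-10, -8, -6, -5, -3, -2, -1, 0, 2, 3, 4, 7, 8, 10, 11, 12, 13}
|A + B| = 17

A + B = {-10, -8, -6, -5, -3, -2, -1, 0, 2, 3, 4, 7, 8, 10, 11, 12, 13}


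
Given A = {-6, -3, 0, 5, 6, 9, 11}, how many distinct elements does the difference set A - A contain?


A - A = {a - a' : a, a' ∈ A}; |A| = 7.
Bounds: 2|A|-1 ≤ |A - A| ≤ |A|² - |A| + 1, i.e. 13 ≤ |A - A| ≤ 43.
Note: 0 ∈ A - A always (from a - a). The set is symmetric: if d ∈ A - A then -d ∈ A - A.
Enumerate nonzero differences d = a - a' with a > a' (then include -d):
Positive differences: {1, 2, 3, 4, 5, 6, 8, 9, 11, 12, 14, 15, 17}
Full difference set: {0} ∪ (positive diffs) ∪ (negative diffs).
|A - A| = 1 + 2·13 = 27 (matches direct enumeration: 27).

|A - A| = 27


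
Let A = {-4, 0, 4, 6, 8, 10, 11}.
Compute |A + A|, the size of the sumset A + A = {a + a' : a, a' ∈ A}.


A + A = {a + a' : a, a' ∈ A}; |A| = 7.
General bounds: 2|A| - 1 ≤ |A + A| ≤ |A|(|A|+1)/2, i.e. 13 ≤ |A + A| ≤ 28.
Lower bound 2|A|-1 is attained iff A is an arithmetic progression.
Enumerate sums a + a' for a ≤ a' (symmetric, so this suffices):
a = -4: -4+-4=-8, -4+0=-4, -4+4=0, -4+6=2, -4+8=4, -4+10=6, -4+11=7
a = 0: 0+0=0, 0+4=4, 0+6=6, 0+8=8, 0+10=10, 0+11=11
a = 4: 4+4=8, 4+6=10, 4+8=12, 4+10=14, 4+11=15
a = 6: 6+6=12, 6+8=14, 6+10=16, 6+11=17
a = 8: 8+8=16, 8+10=18, 8+11=19
a = 10: 10+10=20, 10+11=21
a = 11: 11+11=22
Distinct sums: {-8, -4, 0, 2, 4, 6, 7, 8, 10, 11, 12, 14, 15, 16, 17, 18, 19, 20, 21, 22}
|A + A| = 20

|A + A| = 20


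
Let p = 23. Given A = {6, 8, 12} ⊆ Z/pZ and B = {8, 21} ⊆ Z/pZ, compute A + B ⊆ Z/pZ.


Work in Z/23Z: reduce every sum a + b modulo 23.
Enumerate all 6 pairs:
a = 6: 6+8=14, 6+21=4
a = 8: 8+8=16, 8+21=6
a = 12: 12+8=20, 12+21=10
Distinct residues collected: {4, 6, 10, 14, 16, 20}
|A + B| = 6 (out of 23 total residues).

A + B = {4, 6, 10, 14, 16, 20}


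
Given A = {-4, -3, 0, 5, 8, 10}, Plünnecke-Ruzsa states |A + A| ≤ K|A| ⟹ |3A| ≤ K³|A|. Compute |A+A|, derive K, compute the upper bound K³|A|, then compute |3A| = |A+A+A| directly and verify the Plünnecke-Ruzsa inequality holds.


|A| = 6.
Step 1: Compute A + A by enumerating all 36 pairs.
A + A = {-8, -7, -6, -4, -3, 0, 1, 2, 4, 5, 6, 7, 8, 10, 13, 15, 16, 18, 20}, so |A + A| = 19.
Step 2: Doubling constant K = |A + A|/|A| = 19/6 = 19/6 ≈ 3.1667.
Step 3: Plünnecke-Ruzsa gives |3A| ≤ K³·|A| = (3.1667)³ · 6 ≈ 190.5278.
Step 4: Compute 3A = A + A + A directly by enumerating all triples (a,b,c) ∈ A³; |3A| = 38.
Step 5: Check 38 ≤ 190.5278? Yes ✓.

K = 19/6, Plünnecke-Ruzsa bound K³|A| ≈ 190.5278, |3A| = 38, inequality holds.


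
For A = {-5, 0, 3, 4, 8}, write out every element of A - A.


A - A = {a - a' : a, a' ∈ A}.
Compute a - a' for each ordered pair (a, a'):
a = -5: -5--5=0, -5-0=-5, -5-3=-8, -5-4=-9, -5-8=-13
a = 0: 0--5=5, 0-0=0, 0-3=-3, 0-4=-4, 0-8=-8
a = 3: 3--5=8, 3-0=3, 3-3=0, 3-4=-1, 3-8=-5
a = 4: 4--5=9, 4-0=4, 4-3=1, 4-4=0, 4-8=-4
a = 8: 8--5=13, 8-0=8, 8-3=5, 8-4=4, 8-8=0
Collecting distinct values (and noting 0 appears from a-a):
A - A = {-13, -9, -8, -5, -4, -3, -1, 0, 1, 3, 4, 5, 8, 9, 13}
|A - A| = 15

A - A = {-13, -9, -8, -5, -4, -3, -1, 0, 1, 3, 4, 5, 8, 9, 13}


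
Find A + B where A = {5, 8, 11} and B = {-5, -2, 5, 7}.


A + B = {a + b : a ∈ A, b ∈ B}.
Enumerate all |A|·|B| = 3·4 = 12 pairs (a, b) and collect distinct sums.
a = 5: 5+-5=0, 5+-2=3, 5+5=10, 5+7=12
a = 8: 8+-5=3, 8+-2=6, 8+5=13, 8+7=15
a = 11: 11+-5=6, 11+-2=9, 11+5=16, 11+7=18
Collecting distinct sums: A + B = {0, 3, 6, 9, 10, 12, 13, 15, 16, 18}
|A + B| = 10

A + B = {0, 3, 6, 9, 10, 12, 13, 15, 16, 18}


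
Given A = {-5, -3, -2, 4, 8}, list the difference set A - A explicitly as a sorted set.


A - A = {a - a' : a, a' ∈ A}.
Compute a - a' for each ordered pair (a, a'):
a = -5: -5--5=0, -5--3=-2, -5--2=-3, -5-4=-9, -5-8=-13
a = -3: -3--5=2, -3--3=0, -3--2=-1, -3-4=-7, -3-8=-11
a = -2: -2--5=3, -2--3=1, -2--2=0, -2-4=-6, -2-8=-10
a = 4: 4--5=9, 4--3=7, 4--2=6, 4-4=0, 4-8=-4
a = 8: 8--5=13, 8--3=11, 8--2=10, 8-4=4, 8-8=0
Collecting distinct values (and noting 0 appears from a-a):
A - A = {-13, -11, -10, -9, -7, -6, -4, -3, -2, -1, 0, 1, 2, 3, 4, 6, 7, 9, 10, 11, 13}
|A - A| = 21

A - A = {-13, -11, -10, -9, -7, -6, -4, -3, -2, -1, 0, 1, 2, 3, 4, 6, 7, 9, 10, 11, 13}


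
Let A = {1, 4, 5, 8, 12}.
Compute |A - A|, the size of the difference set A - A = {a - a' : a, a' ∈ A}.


A - A = {a - a' : a, a' ∈ A}; |A| = 5.
Bounds: 2|A|-1 ≤ |A - A| ≤ |A|² - |A| + 1, i.e. 9 ≤ |A - A| ≤ 21.
Note: 0 ∈ A - A always (from a - a). The set is symmetric: if d ∈ A - A then -d ∈ A - A.
Enumerate nonzero differences d = a - a' with a > a' (then include -d):
Positive differences: {1, 3, 4, 7, 8, 11}
Full difference set: {0} ∪ (positive diffs) ∪ (negative diffs).
|A - A| = 1 + 2·6 = 13 (matches direct enumeration: 13).

|A - A| = 13


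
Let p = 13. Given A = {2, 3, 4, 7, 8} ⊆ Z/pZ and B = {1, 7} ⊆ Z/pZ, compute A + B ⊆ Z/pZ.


Work in Z/13Z: reduce every sum a + b modulo 13.
Enumerate all 10 pairs:
a = 2: 2+1=3, 2+7=9
a = 3: 3+1=4, 3+7=10
a = 4: 4+1=5, 4+7=11
a = 7: 7+1=8, 7+7=1
a = 8: 8+1=9, 8+7=2
Distinct residues collected: {1, 2, 3, 4, 5, 8, 9, 10, 11}
|A + B| = 9 (out of 13 total residues).

A + B = {1, 2, 3, 4, 5, 8, 9, 10, 11}


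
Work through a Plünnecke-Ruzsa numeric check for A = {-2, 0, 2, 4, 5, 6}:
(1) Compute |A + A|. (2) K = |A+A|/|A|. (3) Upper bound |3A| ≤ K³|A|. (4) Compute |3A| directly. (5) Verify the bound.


|A| = 6.
Step 1: Compute A + A by enumerating all 36 pairs.
A + A = {-4, -2, 0, 2, 3, 4, 5, 6, 7, 8, 9, 10, 11, 12}, so |A + A| = 14.
Step 2: Doubling constant K = |A + A|/|A| = 14/6 = 14/6 ≈ 2.3333.
Step 3: Plünnecke-Ruzsa gives |3A| ≤ K³·|A| = (2.3333)³ · 6 ≈ 76.2222.
Step 4: Compute 3A = A + A + A directly by enumerating all triples (a,b,c) ∈ A³; |3A| = 22.
Step 5: Check 22 ≤ 76.2222? Yes ✓.

K = 14/6, Plünnecke-Ruzsa bound K³|A| ≈ 76.2222, |3A| = 22, inequality holds.


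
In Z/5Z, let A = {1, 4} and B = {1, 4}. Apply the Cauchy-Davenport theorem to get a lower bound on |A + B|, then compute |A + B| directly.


Cauchy-Davenport: |A + B| ≥ min(p, |A| + |B| - 1) for A, B nonempty in Z/pZ.
|A| = 2, |B| = 2, p = 5.
CD lower bound = min(5, 2 + 2 - 1) = min(5, 3) = 3.
Compute A + B mod 5 directly:
a = 1: 1+1=2, 1+4=0
a = 4: 4+1=0, 4+4=3
A + B = {0, 2, 3}, so |A + B| = 3.
Verify: 3 ≥ 3? Yes ✓.

CD lower bound = 3, actual |A + B| = 3.


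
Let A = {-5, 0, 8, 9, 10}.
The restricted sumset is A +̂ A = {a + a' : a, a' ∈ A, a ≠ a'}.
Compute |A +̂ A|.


Restricted sumset: A +̂ A = {a + a' : a ∈ A, a' ∈ A, a ≠ a'}.
Equivalently, take A + A and drop any sum 2a that is achievable ONLY as a + a for a ∈ A (i.e. sums representable only with equal summands).
Enumerate pairs (a, a') with a < a' (symmetric, so each unordered pair gives one sum; this covers all a ≠ a'):
  -5 + 0 = -5
  -5 + 8 = 3
  -5 + 9 = 4
  -5 + 10 = 5
  0 + 8 = 8
  0 + 9 = 9
  0 + 10 = 10
  8 + 9 = 17
  8 + 10 = 18
  9 + 10 = 19
Collected distinct sums: {-5, 3, 4, 5, 8, 9, 10, 17, 18, 19}
|A +̂ A| = 10
(Reference bound: |A +̂ A| ≥ 2|A| - 3 for |A| ≥ 2, with |A| = 5 giving ≥ 7.)

|A +̂ A| = 10


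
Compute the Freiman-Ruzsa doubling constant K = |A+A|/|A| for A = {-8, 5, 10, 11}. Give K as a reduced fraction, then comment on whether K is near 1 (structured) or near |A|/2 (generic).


|A| = 4.
Compute A + A by enumerating all 16 pairs.
A + A = {-16, -3, 2, 3, 10, 15, 16, 20, 21, 22}, so |A + A| = 10.
K = |A + A| / |A| = 10/4 = 5/2 ≈ 2.5000.
Reference: AP of size 4 gives K = 7/4 ≈ 1.7500; a fully generic set of size 4 gives K ≈ 2.5000.

|A| = 4, |A + A| = 10, K = 10/4 = 5/2.


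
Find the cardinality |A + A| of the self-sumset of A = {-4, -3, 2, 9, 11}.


A + A = {a + a' : a, a' ∈ A}; |A| = 5.
General bounds: 2|A| - 1 ≤ |A + A| ≤ |A|(|A|+1)/2, i.e. 9 ≤ |A + A| ≤ 15.
Lower bound 2|A|-1 is attained iff A is an arithmetic progression.
Enumerate sums a + a' for a ≤ a' (symmetric, so this suffices):
a = -4: -4+-4=-8, -4+-3=-7, -4+2=-2, -4+9=5, -4+11=7
a = -3: -3+-3=-6, -3+2=-1, -3+9=6, -3+11=8
a = 2: 2+2=4, 2+9=11, 2+11=13
a = 9: 9+9=18, 9+11=20
a = 11: 11+11=22
Distinct sums: {-8, -7, -6, -2, -1, 4, 5, 6, 7, 8, 11, 13, 18, 20, 22}
|A + A| = 15

|A + A| = 15


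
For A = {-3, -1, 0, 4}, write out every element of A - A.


A - A = {a - a' : a, a' ∈ A}.
Compute a - a' for each ordered pair (a, a'):
a = -3: -3--3=0, -3--1=-2, -3-0=-3, -3-4=-7
a = -1: -1--3=2, -1--1=0, -1-0=-1, -1-4=-5
a = 0: 0--3=3, 0--1=1, 0-0=0, 0-4=-4
a = 4: 4--3=7, 4--1=5, 4-0=4, 4-4=0
Collecting distinct values (and noting 0 appears from a-a):
A - A = {-7, -5, -4, -3, -2, -1, 0, 1, 2, 3, 4, 5, 7}
|A - A| = 13

A - A = {-7, -5, -4, -3, -2, -1, 0, 1, 2, 3, 4, 5, 7}


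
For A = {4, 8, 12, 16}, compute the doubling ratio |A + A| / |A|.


|A| = 4.
Compute A + A by enumerating all 16 pairs.
A + A = {8, 12, 16, 20, 24, 28, 32}, so |A + A| = 7.
K = |A + A| / |A| = 7/4 (already in lowest terms) ≈ 1.7500.
Reference: AP of size 4 gives K = 7/4 ≈ 1.7500; a fully generic set of size 4 gives K ≈ 2.5000.

|A| = 4, |A + A| = 7, K = 7/4.


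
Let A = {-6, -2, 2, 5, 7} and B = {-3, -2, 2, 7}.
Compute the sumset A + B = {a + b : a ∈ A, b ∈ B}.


A + B = {a + b : a ∈ A, b ∈ B}.
Enumerate all |A|·|B| = 5·4 = 20 pairs (a, b) and collect distinct sums.
a = -6: -6+-3=-9, -6+-2=-8, -6+2=-4, -6+7=1
a = -2: -2+-3=-5, -2+-2=-4, -2+2=0, -2+7=5
a = 2: 2+-3=-1, 2+-2=0, 2+2=4, 2+7=9
a = 5: 5+-3=2, 5+-2=3, 5+2=7, 5+7=12
a = 7: 7+-3=4, 7+-2=5, 7+2=9, 7+7=14
Collecting distinct sums: A + B = {-9, -8, -5, -4, -1, 0, 1, 2, 3, 4, 5, 7, 9, 12, 14}
|A + B| = 15

A + B = {-9, -8, -5, -4, -1, 0, 1, 2, 3, 4, 5, 7, 9, 12, 14}


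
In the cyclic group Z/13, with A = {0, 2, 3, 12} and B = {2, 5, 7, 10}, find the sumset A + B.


Work in Z/13Z: reduce every sum a + b modulo 13.
Enumerate all 16 pairs:
a = 0: 0+2=2, 0+5=5, 0+7=7, 0+10=10
a = 2: 2+2=4, 2+5=7, 2+7=9, 2+10=12
a = 3: 3+2=5, 3+5=8, 3+7=10, 3+10=0
a = 12: 12+2=1, 12+5=4, 12+7=6, 12+10=9
Distinct residues collected: {0, 1, 2, 4, 5, 6, 7, 8, 9, 10, 12}
|A + B| = 11 (out of 13 total residues).

A + B = {0, 1, 2, 4, 5, 6, 7, 8, 9, 10, 12}


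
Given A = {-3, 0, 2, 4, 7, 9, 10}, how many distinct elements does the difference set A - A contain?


A - A = {a - a' : a, a' ∈ A}; |A| = 7.
Bounds: 2|A|-1 ≤ |A - A| ≤ |A|² - |A| + 1, i.e. 13 ≤ |A - A| ≤ 43.
Note: 0 ∈ A - A always (from a - a). The set is symmetric: if d ∈ A - A then -d ∈ A - A.
Enumerate nonzero differences d = a - a' with a > a' (then include -d):
Positive differences: {1, 2, 3, 4, 5, 6, 7, 8, 9, 10, 12, 13}
Full difference set: {0} ∪ (positive diffs) ∪ (negative diffs).
|A - A| = 1 + 2·12 = 25 (matches direct enumeration: 25).

|A - A| = 25


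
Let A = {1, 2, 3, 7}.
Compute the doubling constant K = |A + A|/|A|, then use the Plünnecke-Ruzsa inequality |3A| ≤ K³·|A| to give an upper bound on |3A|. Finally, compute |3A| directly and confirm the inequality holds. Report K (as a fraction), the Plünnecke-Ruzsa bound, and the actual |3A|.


|A| = 4.
Step 1: Compute A + A by enumerating all 16 pairs.
A + A = {2, 3, 4, 5, 6, 8, 9, 10, 14}, so |A + A| = 9.
Step 2: Doubling constant K = |A + A|/|A| = 9/4 = 9/4 ≈ 2.2500.
Step 3: Plünnecke-Ruzsa gives |3A| ≤ K³·|A| = (2.2500)³ · 4 ≈ 45.5625.
Step 4: Compute 3A = A + A + A directly by enumerating all triples (a,b,c) ∈ A³; |3A| = 15.
Step 5: Check 15 ≤ 45.5625? Yes ✓.

K = 9/4, Plünnecke-Ruzsa bound K³|A| ≈ 45.5625, |3A| = 15, inequality holds.
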